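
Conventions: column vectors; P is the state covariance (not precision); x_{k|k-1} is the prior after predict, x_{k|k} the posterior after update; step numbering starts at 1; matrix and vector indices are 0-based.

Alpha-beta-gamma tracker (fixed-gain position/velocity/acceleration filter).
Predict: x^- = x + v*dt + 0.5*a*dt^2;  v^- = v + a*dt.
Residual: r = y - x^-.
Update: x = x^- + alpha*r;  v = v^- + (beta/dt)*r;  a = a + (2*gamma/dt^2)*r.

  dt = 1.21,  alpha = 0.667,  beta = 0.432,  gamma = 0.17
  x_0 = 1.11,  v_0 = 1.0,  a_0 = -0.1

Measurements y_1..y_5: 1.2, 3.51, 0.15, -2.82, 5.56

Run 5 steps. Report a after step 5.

a_post = 1.2310

step 1: x_pred=2.2468  r=-1.0468  x^+=1.5486  v^+=0.5053  a^+=-0.3431
step 2: x_pred=1.9088  r=1.6012  x^+=2.9768  v^+=0.6618  a^+=0.0287
step 3: x_pred=3.7986  r=-3.6486  x^+=1.3650  v^+=-0.6061  a^+=-0.8186
step 4: x_pred=0.0324  r=-2.8524  x^+=-1.8701  v^+=-2.6149  a^+=-1.4810
step 5: x_pred=-6.1183  r=11.6783  x^+=1.6711  v^+=-0.2374  a^+=1.2310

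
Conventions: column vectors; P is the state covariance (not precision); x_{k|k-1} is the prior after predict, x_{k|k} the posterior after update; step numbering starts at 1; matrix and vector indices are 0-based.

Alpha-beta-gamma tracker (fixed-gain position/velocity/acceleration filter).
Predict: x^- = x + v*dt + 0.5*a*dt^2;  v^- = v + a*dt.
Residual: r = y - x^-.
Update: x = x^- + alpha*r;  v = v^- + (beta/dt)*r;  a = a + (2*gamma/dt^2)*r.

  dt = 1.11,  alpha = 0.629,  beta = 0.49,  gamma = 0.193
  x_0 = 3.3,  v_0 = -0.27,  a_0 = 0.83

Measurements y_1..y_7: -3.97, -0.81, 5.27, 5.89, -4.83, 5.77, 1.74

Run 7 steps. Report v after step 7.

v_post = -2.2669

step 1: x_pred=3.5116  r=-7.4816  x^+=-1.1943  v^+=-2.6514  a^+=-1.5139
step 2: x_pred=-5.0700  r=4.2600  x^+=-2.3905  v^+=-2.4513  a^+=-0.1793
step 3: x_pred=-5.2218  r=10.4918  x^+=1.3775  v^+=1.9812  a^+=3.1077
step 4: x_pred=5.4912  r=0.3988  x^+=5.7420  v^+=5.6068  a^+=3.2326
step 5: x_pred=13.9570  r=-18.7870  x^+=2.1400  v^+=0.9016  a^+=-2.6531
step 6: x_pred=1.5063  r=4.2637  x^+=4.1882  v^+=-0.1612  a^+=-1.3174
step 7: x_pred=3.1977  r=-1.4577  x^+=2.2808  v^+=-2.2669  a^+=-1.7740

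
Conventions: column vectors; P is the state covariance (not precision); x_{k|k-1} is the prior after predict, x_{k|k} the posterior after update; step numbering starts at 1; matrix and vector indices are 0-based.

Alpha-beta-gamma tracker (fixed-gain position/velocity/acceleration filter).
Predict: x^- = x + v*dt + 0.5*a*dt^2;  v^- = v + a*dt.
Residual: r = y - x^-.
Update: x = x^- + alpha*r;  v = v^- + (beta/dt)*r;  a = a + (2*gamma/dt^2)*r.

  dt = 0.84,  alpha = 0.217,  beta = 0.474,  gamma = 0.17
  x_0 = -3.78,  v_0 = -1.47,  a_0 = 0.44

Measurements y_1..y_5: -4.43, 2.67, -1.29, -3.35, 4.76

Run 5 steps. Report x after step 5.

step 1: x_pred=-4.8596  r=0.4296  x^+=-4.7664  v^+=-0.8580  a^+=0.6470
step 2: x_pred=-5.2588  r=7.9288  x^+=-3.5383  v^+=4.1596  a^+=4.4676
step 3: x_pred=1.5319  r=-2.8219  x^+=0.9196  v^+=6.3200  a^+=3.1078
step 4: x_pred=7.3248  r=-10.6748  x^+=5.0083  v^+=2.9069  a^+=-2.0360
step 5: x_pred=6.7318  r=-1.9718  x^+=6.3039  v^+=0.0840  a^+=-2.9861

x_post = 6.3039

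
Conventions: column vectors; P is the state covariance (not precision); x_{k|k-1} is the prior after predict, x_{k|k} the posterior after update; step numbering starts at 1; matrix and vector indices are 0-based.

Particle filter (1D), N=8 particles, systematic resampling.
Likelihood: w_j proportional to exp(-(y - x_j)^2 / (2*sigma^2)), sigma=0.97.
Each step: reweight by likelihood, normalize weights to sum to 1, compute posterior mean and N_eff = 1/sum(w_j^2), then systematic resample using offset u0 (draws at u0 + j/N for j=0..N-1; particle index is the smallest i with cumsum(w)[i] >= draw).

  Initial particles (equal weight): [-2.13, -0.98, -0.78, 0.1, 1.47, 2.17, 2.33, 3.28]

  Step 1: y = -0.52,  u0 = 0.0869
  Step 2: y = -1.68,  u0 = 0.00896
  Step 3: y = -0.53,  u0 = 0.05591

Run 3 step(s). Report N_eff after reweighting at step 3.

step 1: w=[0.0818, 0.2899, 0.3129, 0.2644, 0.0395, 0.0069, 0.0043, 0.0002]  mean=-0.5922  Neff=3.8433  idx=[1, 1, 1, 2, 2, 3, 3, 4]
step 2: w=[0.1932, 0.1932, 0.1932, 0.1630, 0.1630, 0.0465, 0.0465, 0.0013]  mean=-0.8111  Neff=5.9011  idx=[0, 0, 1, 1, 2, 3, 4, 4]
step 3: w=[0.1215, 0.1215, 0.1215, 0.1215, 0.1215, 0.1309, 0.1309, 0.1309]  mean=-0.9015  Neff=7.9895  idx=[0, 1, 2, 3, 4, 5, 6, 7]

N_eff = 7.9895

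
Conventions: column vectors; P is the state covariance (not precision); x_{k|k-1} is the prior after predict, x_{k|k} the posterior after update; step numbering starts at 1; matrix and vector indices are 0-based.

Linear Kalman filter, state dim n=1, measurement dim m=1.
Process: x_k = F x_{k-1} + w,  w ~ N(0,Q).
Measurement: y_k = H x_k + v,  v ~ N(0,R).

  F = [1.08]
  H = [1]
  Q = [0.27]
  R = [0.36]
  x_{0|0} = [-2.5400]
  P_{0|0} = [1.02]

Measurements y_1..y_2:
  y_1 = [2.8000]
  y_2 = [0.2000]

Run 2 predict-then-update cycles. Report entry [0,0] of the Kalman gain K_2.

step 1: x^-=[-2.7432]  P^-=[1.4597]  S=[1.8197]  K=[0.8022]  nu=[5.5432]  x^+=[1.7034]  P^+=[0.2888]
step 2: x^-=[1.8396]  P^-=[0.6068]  S=[0.9668]  K=[0.6277]  nu=[-1.6396]  x^+=[0.8105]  P^+=[0.2260]

K[0,0] = 0.6277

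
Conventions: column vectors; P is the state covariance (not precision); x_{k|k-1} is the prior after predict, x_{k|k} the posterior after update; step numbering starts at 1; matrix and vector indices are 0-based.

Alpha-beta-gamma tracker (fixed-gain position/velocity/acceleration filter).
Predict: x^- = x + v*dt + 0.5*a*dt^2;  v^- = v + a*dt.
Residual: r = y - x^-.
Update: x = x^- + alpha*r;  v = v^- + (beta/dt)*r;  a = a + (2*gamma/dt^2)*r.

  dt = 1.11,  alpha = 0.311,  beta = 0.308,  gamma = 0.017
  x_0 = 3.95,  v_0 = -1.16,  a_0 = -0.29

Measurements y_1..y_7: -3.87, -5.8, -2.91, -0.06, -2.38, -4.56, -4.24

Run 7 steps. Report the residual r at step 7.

resid = -0.8334

step 1: x_pred=2.4837  r=-6.3537  x^+=0.5077  v^+=-3.2449  a^+=-0.4653
step 2: x_pred=-3.3808  r=-2.4192  x^+=-4.1332  v^+=-4.4327  a^+=-0.5321
step 3: x_pred=-9.3813  r=6.4713  x^+=-7.3687  v^+=-3.2277  a^+=-0.3535
step 4: x_pred=-11.1692  r=11.1092  x^+=-7.7143  v^+=-0.5375  a^+=-0.0470
step 5: x_pred=-8.3399  r=5.9599  x^+=-6.4863  v^+=1.0641  a^+=0.1175
step 6: x_pred=-5.2328  r=0.6728  x^+=-5.0236  v^+=1.3812  a^+=0.1361
step 7: x_pred=-3.4066  r=-0.8334  x^+=-3.6658  v^+=1.3010  a^+=0.1131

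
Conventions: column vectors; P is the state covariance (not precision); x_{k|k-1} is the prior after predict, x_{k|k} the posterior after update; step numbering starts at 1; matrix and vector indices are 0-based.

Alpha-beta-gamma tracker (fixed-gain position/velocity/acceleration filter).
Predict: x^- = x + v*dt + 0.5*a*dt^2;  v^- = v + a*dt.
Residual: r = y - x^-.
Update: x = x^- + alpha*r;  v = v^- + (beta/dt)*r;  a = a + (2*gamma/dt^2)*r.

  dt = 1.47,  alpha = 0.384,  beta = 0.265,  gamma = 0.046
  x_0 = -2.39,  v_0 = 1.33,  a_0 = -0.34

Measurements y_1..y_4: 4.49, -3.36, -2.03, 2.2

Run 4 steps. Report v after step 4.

step 1: x_pred=-0.8023  r=5.2923  x^+=1.2300  v^+=1.7842  a^+=-0.1147
step 2: x_pred=3.7289  r=-7.0889  x^+=1.0068  v^+=0.3377  a^+=-0.4165
step 3: x_pred=1.0532  r=-3.0832  x^+=-0.1307  v^+=-0.8303  a^+=-0.5478
step 4: x_pred=-1.9431  r=4.1431  x^+=-0.3522  v^+=-0.8886  a^+=-0.3714

v_post = -0.8886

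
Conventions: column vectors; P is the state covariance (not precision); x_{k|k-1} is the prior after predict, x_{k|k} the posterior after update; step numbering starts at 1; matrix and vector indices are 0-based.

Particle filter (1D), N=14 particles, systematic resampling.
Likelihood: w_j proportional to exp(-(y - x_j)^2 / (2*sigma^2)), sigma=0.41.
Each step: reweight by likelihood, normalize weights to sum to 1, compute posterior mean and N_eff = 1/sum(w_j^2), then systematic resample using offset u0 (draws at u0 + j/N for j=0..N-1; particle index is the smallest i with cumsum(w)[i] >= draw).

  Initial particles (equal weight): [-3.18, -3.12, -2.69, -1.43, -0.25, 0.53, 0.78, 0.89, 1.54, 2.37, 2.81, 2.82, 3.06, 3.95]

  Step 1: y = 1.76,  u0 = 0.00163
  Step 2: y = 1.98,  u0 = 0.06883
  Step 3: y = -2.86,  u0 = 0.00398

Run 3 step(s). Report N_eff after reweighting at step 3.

N_eff = 10.0000

step 1: w=[0.0000, 0.0000, 0.0000, 0.0000, 0.0000, 0.0077, 0.0396, 0.0726, 0.5972, 0.2280, 0.0260, 0.0244, 0.0045, 0.0000]  mean=1.7153  Neff=2.3990  idx=[5, 7, 8, 8, 8, 8, 8, 8, 8, 8, 8, 9, 9, 9]
step 2: w=[0.0003, 0.0042, 0.0803, 0.0803, 0.0803, 0.0803, 0.0803, 0.0803, 0.0803, 0.0803, 0.0803, 0.0909, 0.0909, 0.0909]  mean=1.7633  Neff=12.0682  idx=[2, 3, 4, 5, 6, 7, 8, 9, 9, 10, 11, 12, 13, 13]
step 3: w=[0.1000, 0.1000, 0.1000, 0.1000, 0.1000, 0.1000, 0.1000, 0.1000, 0.1000, 0.1000, 0.0000, 0.0000, 0.0000, 0.0000]  mean=1.5400  Neff=10.0000  idx=[0, 0, 1, 2, 2, 3, 4, 5, 5, 6, 7, 7, 8, 9]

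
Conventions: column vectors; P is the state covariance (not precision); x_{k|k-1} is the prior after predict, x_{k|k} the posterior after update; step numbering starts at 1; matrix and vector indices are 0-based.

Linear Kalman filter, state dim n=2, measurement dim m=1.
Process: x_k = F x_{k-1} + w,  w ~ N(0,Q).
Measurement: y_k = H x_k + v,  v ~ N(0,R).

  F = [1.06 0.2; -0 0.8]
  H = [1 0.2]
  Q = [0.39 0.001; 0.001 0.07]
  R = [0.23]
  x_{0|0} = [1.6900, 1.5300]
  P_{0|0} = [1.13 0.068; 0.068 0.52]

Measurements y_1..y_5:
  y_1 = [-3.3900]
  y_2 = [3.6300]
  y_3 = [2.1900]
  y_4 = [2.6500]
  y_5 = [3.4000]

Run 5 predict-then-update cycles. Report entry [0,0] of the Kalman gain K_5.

K[0,0] = 0.7055

step 1: x^-=[2.0974, 1.2240]  P^-=[1.7093 0.1419; 0.1419 0.4028]  S=[2.0122]  K=[0.8636; 0.1105]  nu=[-5.7322]  x^+=[-2.8529, 0.5904]  P^+=[0.2087 -0.0502; -0.0502 0.3782]
step 2: x^-=[-2.9060, 0.4723]  P^-=[0.6183 0.0189; 0.0189 0.3121]  S=[0.8683]  K=[0.7164; 0.0937]  nu=[6.4415]  x^+=[1.7087, 1.0757]  P^+=[0.1726 -0.0393; -0.0393 0.3044]
step 3: x^-=[2.0264, 0.8605]  P^-=[0.5795 0.0163; 0.0163 0.2648]  S=[0.8266]  K=[0.7050; 0.0839]  nu=[-0.0085]  x^+=[2.0204, 0.8598]  P^+=[0.1686 -0.0325; -0.0325 0.2590]
step 4: x^-=[2.3136, 0.6879]  P^-=[0.5761 0.0149; 0.0149 0.2358]  S=[0.8214]  K=[0.7049; 0.0755]  nu=[0.1988]  x^+=[2.4537, 0.7029]  P^+=[0.1679 -0.0289; -0.0289 0.2311]
step 5: x^-=[2.7415, 0.5623]  P^-=[0.5757 0.0135; 0.0135 0.2179]  S=[0.8198]  K=[0.7055; 0.0696]  nu=[0.5460]  x^+=[3.1268, 0.6003]  P^+=[0.1676 -0.0268; -0.0268 0.2139]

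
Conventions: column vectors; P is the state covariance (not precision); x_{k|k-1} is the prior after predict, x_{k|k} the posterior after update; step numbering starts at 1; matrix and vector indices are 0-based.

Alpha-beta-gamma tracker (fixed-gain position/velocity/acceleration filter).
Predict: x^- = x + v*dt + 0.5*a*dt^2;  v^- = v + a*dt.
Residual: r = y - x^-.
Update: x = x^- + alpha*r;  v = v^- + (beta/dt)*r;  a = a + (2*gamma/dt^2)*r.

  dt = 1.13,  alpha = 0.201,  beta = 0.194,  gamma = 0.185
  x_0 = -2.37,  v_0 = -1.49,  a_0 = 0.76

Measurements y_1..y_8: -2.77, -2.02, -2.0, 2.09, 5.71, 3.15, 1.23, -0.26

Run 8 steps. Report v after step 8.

v_post = -7.8248

step 1: x_pred=-3.5685  r=0.7985  x^+=-3.4080  v^+=-0.4941  a^+=0.9914
step 2: x_pred=-3.3334  r=1.3134  x^+=-3.0694  v^+=0.8516  a^+=1.3719
step 3: x_pred=-1.2312  r=-0.7688  x^+=-1.3857  v^+=2.2699  a^+=1.1492
step 4: x_pred=1.9130  r=0.1770  x^+=1.9486  v^+=3.5989  a^+=1.2005
step 5: x_pred=6.7817  r=-1.0717  x^+=6.5663  v^+=4.7714  a^+=0.8899
step 6: x_pred=12.5261  r=-9.3761  x^+=10.6415  v^+=4.1673  a^+=-1.8270
step 7: x_pred=14.1841  r=-12.9541  x^+=11.5803  v^+=-0.1212  a^+=-5.5806
step 8: x_pred=7.8805  r=-8.1405  x^+=6.2442  v^+=-7.8248  a^+=-7.9394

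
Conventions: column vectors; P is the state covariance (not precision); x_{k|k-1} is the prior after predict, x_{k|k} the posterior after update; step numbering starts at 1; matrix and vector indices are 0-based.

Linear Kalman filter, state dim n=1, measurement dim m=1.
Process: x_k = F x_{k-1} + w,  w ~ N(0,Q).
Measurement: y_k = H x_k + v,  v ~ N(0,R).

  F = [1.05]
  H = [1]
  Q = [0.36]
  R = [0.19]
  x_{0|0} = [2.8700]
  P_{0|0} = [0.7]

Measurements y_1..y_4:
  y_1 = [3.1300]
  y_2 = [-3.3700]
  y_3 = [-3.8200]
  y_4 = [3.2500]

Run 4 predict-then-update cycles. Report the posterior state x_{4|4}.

x_post = [1.4480]

step 1: x^-=[3.0135]  P^-=[1.1318]  S=[1.3217]  K=[0.8563]  nu=[0.1165]  x^+=[3.1133]  P^+=[0.1627]
step 2: x^-=[3.2689]  P^-=[0.5394]  S=[0.7294]  K=[0.7395]  nu=[-6.6389]  x^+=[-1.6406]  P^+=[0.1405]
step 3: x^-=[-1.7226]  P^-=[0.5149]  S=[0.7049]  K=[0.7305]  nu=[-2.0974]  x^+=[-3.2547]  P^+=[0.1388]
step 4: x^-=[-3.4174]  P^-=[0.5130]  S=[0.7030]  K=[0.7297]  nu=[6.6674]  x^+=[1.4480]  P^+=[0.1386]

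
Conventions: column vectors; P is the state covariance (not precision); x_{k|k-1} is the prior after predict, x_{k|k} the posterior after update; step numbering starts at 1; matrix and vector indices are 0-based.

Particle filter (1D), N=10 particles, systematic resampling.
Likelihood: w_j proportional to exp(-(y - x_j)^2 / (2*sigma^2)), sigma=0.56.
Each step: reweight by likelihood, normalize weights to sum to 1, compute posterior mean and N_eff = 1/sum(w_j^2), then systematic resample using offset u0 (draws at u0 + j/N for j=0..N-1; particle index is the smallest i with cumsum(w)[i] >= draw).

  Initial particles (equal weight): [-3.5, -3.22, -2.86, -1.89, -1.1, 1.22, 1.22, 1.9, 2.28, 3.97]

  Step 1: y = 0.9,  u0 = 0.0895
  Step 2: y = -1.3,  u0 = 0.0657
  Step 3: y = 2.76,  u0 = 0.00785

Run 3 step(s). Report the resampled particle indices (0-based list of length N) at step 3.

step 1: w=[0.0000, 0.0000, 0.0000, 0.0000, 0.0009, 0.4352, 0.4352, 0.1040, 0.0246, 0.0000]  mean=1.3148  Neff=2.5621  idx=[5, 5, 5, 5, 6, 6, 6, 6, 7, 8]
step 2: w=[0.1250, 0.1250, 0.1250, 0.1250, 0.1250, 0.1250, 0.1250, 0.1250, 0.0003, 0.0000]  mean=1.2202  Neff=8.0041  idx=[0, 1, 2, 2, 3, 4, 5, 6, 6, 7]
step 3: w=[0.1000, 0.1000, 0.1000, 0.1000, 0.1000, 0.1000, 0.1000, 0.1000, 0.1000, 0.1000]  mean=1.2200  Neff=10.0000  idx=[0, 1, 2, 3, 4, 5, 6, 7, 8, 9]

resampled_idx = [0, 1, 2, 3, 4, 5, 6, 7, 8, 9]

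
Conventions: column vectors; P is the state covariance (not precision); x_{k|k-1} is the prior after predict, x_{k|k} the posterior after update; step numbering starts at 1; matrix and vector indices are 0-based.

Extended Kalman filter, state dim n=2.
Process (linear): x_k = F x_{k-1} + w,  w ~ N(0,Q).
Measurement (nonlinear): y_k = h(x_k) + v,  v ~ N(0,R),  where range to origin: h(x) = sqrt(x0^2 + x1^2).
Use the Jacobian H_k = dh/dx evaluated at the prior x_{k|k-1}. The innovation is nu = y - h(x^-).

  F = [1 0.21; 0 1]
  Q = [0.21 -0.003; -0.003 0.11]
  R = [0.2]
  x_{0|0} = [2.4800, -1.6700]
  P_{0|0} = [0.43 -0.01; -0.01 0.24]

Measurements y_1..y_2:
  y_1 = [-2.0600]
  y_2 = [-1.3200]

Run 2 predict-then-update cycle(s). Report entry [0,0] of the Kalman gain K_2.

K[0,0] = -0.7028

step 1: x^-=[2.1293, -1.6700]  P^-=[0.6464 0.0374; 0.0374 0.3500]  H_jac=[0.7869 -0.6171]  S=[0.6972]  K=[0.6964; -0.2676]  nu=[-4.7661]  x^+=[-1.1899, -0.3946]  P^+=[0.3082 0.1673; 0.1673 0.3001]
step 2: x^-=[-1.2728, -0.3946]  P^-=[0.6018 0.2273; 0.2273 0.4101]  H_jac=[-0.9551 -0.2961]  S=[0.9136]  K=[-0.7028; -0.3706]  nu=[-2.6525]  x^+=[0.5916, 0.5885]  P^+=[0.1505 -0.0106; -0.0106 0.2846]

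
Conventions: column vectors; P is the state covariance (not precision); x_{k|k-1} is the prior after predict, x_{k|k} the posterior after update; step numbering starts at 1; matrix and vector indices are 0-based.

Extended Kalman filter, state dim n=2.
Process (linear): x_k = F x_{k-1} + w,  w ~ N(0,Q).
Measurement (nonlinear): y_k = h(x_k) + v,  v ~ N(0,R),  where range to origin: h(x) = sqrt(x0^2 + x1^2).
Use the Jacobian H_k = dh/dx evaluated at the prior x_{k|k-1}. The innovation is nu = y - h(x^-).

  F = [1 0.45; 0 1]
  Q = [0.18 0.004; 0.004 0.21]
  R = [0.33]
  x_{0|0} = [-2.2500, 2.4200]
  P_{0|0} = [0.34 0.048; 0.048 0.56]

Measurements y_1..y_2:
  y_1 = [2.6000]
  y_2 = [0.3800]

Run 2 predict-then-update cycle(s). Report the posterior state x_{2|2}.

x_post = [-1.0895, 1.0682]

step 1: x^-=[-1.1610, 2.4200]  P^-=[0.6766 0.3040; 0.3040 0.7700]  H_jac=[-0.4325 0.9016]  S=[0.8454]  K=[-0.0220; 0.6656]  nu=[-0.0841]  x^+=[-1.1592, 2.3640]  P^+=[0.6762 0.3164; 0.3164 0.3954]
step 2: x^-=[-0.0953, 2.3640]  P^-=[1.2210 0.4983; 0.4983 0.6054]  H_jac=[-0.0403 0.9992]  S=[0.8963]  K=[0.5006; 0.6525]  nu=[-1.9859]  x^+=[-1.0895, 1.0682]  P^+=[0.9964 0.2055; 0.2055 0.2238]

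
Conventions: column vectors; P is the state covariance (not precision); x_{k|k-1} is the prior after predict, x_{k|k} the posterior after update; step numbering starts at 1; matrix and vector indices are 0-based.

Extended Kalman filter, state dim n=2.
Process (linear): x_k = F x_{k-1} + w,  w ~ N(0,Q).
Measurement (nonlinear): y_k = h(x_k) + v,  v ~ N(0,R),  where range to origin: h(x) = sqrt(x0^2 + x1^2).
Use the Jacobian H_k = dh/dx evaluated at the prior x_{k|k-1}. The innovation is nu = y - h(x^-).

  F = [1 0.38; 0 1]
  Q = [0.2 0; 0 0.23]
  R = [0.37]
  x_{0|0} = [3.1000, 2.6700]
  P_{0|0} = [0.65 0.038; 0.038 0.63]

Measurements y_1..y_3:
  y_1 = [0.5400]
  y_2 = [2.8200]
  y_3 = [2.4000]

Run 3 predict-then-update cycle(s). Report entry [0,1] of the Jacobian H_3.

step 1: x^-=[4.1146, 2.6700]  P^-=[0.9699 0.2774; 0.2774 0.8600]  H_jac=[0.8389 0.5443]  S=[1.5606]  K=[0.6181; 0.4491]  nu=[-4.3650]  x^+=[1.4168, 0.7098]  P^+=[0.3737 -0.1558; -0.1558 0.5453]
step 2: x^-=[1.6865, 0.7098]  P^-=[0.5340 0.0514; 0.0514 0.7753]  H_jac=[0.9217 0.3879]  S=[0.9771]  K=[0.5242; 0.3563]  nu=[0.9902]  x^+=[2.2055, 1.0626]  P^+=[0.2656 -0.1311; -0.1311 0.6512]
step 3: x^-=[2.6093, 1.0626]  P^-=[0.4600 0.1164; 0.1164 0.8812]  H_jac=[0.9261 0.3772]  S=[0.9713]  K=[0.4839; 0.4532]  nu=[-0.4174]  x^+=[2.4074, 0.8735]  P^+=[0.2326 -0.0966; -0.0966 0.6817]

H_jac[0,1] = 0.3772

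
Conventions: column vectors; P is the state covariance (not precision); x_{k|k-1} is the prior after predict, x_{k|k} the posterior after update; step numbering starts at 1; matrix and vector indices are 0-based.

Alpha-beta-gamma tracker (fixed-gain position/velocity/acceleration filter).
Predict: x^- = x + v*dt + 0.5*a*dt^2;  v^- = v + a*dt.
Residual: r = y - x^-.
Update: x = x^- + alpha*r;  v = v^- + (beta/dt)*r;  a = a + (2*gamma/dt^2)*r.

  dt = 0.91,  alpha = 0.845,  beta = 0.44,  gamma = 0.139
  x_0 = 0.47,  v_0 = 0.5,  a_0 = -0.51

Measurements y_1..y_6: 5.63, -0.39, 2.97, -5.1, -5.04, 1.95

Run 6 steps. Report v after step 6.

step 1: x_pred=0.7138  r=4.9162  x^+=4.8680  v^+=2.4129  a^+=1.1404
step 2: x_pred=7.5360  r=-7.9260  x^+=0.8385  v^+=-0.3816  a^+=-1.5204
step 3: x_pred=-0.1383  r=3.1083  x^+=2.4882  v^+=-0.2623  a^+=-0.4769
step 4: x_pred=2.0521  r=-7.1521  x^+=-3.9914  v^+=-4.1544  a^+=-2.8779
step 5: x_pred=-8.9636  r=3.9236  x^+=-5.6482  v^+=-4.8762  a^+=-1.5608
step 6: x_pred=-10.7318  r=12.6818  x^+=-0.0157  v^+=-0.1647  a^+=2.6966

v_post = -0.1647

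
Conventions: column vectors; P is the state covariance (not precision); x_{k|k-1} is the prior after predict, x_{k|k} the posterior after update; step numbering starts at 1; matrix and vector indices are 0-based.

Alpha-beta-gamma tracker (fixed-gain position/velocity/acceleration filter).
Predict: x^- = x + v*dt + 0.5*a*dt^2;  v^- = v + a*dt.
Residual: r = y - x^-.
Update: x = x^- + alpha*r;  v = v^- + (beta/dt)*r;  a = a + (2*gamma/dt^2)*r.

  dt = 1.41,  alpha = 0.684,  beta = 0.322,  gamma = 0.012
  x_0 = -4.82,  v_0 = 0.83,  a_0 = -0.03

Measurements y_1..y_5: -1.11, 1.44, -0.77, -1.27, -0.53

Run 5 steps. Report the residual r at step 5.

resid = -0.2016

step 1: x_pred=-3.6795  r=2.5695  x^+=-1.9220  v^+=1.3745  a^+=0.0010
step 2: x_pred=0.0171  r=1.4229  x^+=0.9904  v^+=1.7009  a^+=0.0182
step 3: x_pred=3.4067  r=-4.1767  x^+=0.5498  v^+=0.7727  a^+=-0.0322
step 4: x_pred=1.6073  r=-2.8773  x^+=-0.3608  v^+=0.0702  a^+=-0.0670
step 5: x_pred=-0.3284  r=-0.2016  x^+=-0.4663  v^+=-0.0703  a^+=-0.0694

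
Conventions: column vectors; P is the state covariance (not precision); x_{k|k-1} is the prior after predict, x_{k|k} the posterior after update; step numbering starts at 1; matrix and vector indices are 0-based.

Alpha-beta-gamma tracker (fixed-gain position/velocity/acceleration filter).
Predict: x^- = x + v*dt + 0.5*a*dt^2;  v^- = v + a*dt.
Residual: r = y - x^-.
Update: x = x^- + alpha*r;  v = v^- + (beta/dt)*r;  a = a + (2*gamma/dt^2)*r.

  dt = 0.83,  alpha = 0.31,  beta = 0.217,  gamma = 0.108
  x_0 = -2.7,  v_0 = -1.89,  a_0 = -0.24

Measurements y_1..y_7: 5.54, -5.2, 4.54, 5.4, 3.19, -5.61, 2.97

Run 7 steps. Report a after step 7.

a_post = -6.9579

step 1: x_pred=-4.3514  r=9.8914  x^+=-1.2850  v^+=0.4969  a^+=2.8614
step 2: x_pred=0.1129  r=-5.3129  x^+=-1.5341  v^+=1.4827  a^+=1.1955
step 3: x_pred=0.1084  r=4.4316  x^+=1.4822  v^+=3.6337  a^+=2.5850
step 4: x_pred=5.3886  r=0.0114  x^+=5.3921  v^+=5.7822  a^+=2.5886
step 5: x_pred=11.0830  r=-7.8930  x^+=8.6362  v^+=5.8672  a^+=0.1138
step 6: x_pred=13.5451  r=-19.1551  x^+=7.6070  v^+=0.9536  a^+=-5.8921
step 7: x_pred=6.3690  r=-3.3990  x^+=5.3153  v^+=-4.8255  a^+=-6.9579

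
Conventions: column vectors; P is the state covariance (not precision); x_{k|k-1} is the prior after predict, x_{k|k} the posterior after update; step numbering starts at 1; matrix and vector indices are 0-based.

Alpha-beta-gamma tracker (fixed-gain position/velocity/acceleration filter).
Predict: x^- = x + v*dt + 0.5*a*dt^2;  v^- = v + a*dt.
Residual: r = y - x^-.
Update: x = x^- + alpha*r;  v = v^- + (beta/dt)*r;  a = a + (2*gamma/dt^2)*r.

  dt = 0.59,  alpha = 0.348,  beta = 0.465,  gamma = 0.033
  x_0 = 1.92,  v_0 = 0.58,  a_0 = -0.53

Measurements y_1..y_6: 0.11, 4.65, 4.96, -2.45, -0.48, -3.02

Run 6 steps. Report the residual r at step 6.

resid = -0.3751

step 1: x_pred=2.1700  r=-2.0600  x^+=1.4531  v^+=-1.3562  a^+=-0.9206
step 2: x_pred=0.4927  r=4.1573  x^+=1.9394  v^+=1.3772  a^+=-0.1323
step 3: x_pred=2.7289  r=2.2311  x^+=3.5053  v^+=3.0575  a^+=0.2907
step 4: x_pred=5.3598  r=-7.8098  x^+=2.6420  v^+=-2.9262  a^+=-1.1901
step 5: x_pred=0.7084  r=-1.1884  x^+=0.2948  v^+=-4.5650  a^+=-1.4154
step 6: x_pred=-2.6449  r=-0.3751  x^+=-2.7754  v^+=-5.6957  a^+=-1.4865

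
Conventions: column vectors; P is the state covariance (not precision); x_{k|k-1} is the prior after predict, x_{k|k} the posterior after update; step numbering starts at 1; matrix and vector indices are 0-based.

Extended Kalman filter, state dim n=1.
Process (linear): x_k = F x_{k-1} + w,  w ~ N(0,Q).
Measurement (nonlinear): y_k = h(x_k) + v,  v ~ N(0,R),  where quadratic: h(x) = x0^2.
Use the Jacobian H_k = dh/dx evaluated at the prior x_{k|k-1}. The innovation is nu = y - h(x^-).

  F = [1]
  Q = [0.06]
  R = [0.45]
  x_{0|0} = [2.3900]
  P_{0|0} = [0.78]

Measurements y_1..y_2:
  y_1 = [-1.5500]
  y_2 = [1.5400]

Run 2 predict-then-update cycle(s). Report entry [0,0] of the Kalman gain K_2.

K[0,0] = 0.2022

step 1: x^-=[2.3900]  P^-=[0.8400]  H_jac=[4.7800]  S=[19.6427]  K=[0.2044]  nu=[-7.2621]  x^+=[0.9055]  P^+=[0.0192]
step 2: x^-=[0.9055]  P^-=[0.0792]  H_jac=[1.8111]  S=[0.7099]  K=[0.2022]  nu=[0.7200]  x^+=[1.0511]  P^+=[0.0502]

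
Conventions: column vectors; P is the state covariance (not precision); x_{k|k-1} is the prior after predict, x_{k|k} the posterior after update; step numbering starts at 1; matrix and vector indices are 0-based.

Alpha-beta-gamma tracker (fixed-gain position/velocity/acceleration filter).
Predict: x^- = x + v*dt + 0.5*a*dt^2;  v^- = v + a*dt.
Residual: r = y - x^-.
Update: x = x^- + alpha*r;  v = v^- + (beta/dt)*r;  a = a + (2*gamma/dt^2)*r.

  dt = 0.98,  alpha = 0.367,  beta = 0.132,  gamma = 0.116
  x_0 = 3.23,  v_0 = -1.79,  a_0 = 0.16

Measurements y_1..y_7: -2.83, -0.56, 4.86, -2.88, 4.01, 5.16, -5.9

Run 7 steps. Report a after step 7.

a_post = -0.9148

step 1: x_pred=1.5526  r=-4.3826  x^+=-0.0558  v^+=-2.2235  a^+=-0.8987
step 2: x_pred=-2.6664  r=2.1064  x^+=-1.8933  v^+=-2.8205  a^+=-0.3899
step 3: x_pred=-4.8447  r=9.7047  x^+=-1.2831  v^+=-1.8954  a^+=1.9545
step 4: x_pred=-2.2020  r=-0.6780  x^+=-2.4509  v^+=-0.0714  a^+=1.7907
step 5: x_pred=-1.6609  r=5.6709  x^+=0.4203  v^+=2.4473  a^+=3.1606
step 6: x_pred=4.3364  r=0.8236  x^+=4.6387  v^+=5.6556  a^+=3.3595
step 7: x_pred=11.7944  r=-17.6944  x^+=5.3006  v^+=6.5646  a^+=-0.9148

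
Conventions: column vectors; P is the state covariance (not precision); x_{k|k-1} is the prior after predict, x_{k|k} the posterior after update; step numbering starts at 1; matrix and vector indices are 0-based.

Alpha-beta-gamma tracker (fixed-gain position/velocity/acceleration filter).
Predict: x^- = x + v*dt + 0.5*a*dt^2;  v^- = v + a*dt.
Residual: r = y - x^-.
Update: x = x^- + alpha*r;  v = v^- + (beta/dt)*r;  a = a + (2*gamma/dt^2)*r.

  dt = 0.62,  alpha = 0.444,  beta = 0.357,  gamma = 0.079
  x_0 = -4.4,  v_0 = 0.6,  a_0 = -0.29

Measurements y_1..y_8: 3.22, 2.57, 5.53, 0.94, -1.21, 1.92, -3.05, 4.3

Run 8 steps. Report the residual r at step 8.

resid = 14.5132

step 1: x_pred=-4.0837  r=7.3037  x^+=-0.8409  v^+=4.6257  a^+=2.7121
step 2: x_pred=2.5483  r=0.0217  x^+=2.5580  v^+=6.3197  a^+=2.7210
step 3: x_pred=6.9991  r=-1.4691  x^+=6.3468  v^+=7.1607  a^+=2.1171
step 4: x_pred=11.1934  r=-10.2534  x^+=6.6409  v^+=2.5694  a^+=-2.0974
step 5: x_pred=7.8308  r=-9.0408  x^+=3.8167  v^+=-3.9367  a^+=-5.8134
step 6: x_pred=0.2586  r=1.6614  x^+=0.9962  v^+=-6.5844  a^+=-5.1305
step 7: x_pred=-4.0722  r=1.0222  x^+=-3.6183  v^+=-9.1767  a^+=-4.7104
step 8: x_pred=-10.2132  r=14.5132  x^+=-3.7693  v^+=-3.7403  a^+=1.2550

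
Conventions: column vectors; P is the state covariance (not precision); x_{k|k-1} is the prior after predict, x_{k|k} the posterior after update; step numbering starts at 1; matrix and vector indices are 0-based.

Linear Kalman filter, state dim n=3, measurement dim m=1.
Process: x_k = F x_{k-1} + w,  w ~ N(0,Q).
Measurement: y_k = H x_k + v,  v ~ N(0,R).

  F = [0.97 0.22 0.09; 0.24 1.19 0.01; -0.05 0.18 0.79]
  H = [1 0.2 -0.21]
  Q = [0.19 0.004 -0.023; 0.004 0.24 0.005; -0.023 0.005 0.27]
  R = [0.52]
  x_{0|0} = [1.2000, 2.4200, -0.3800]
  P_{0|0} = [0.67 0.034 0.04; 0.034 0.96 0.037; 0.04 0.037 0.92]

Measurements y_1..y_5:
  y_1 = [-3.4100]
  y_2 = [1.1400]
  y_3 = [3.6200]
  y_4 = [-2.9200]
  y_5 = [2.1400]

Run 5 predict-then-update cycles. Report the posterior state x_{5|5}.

x_post = [0.9410, 2.4931, 0.9639]

step 1: x^-=[1.6622, 3.1640, 0.0754]  P^-=[0.8973 0.4585 0.0910; 0.4585 1.6586 0.2517; 0.0910 0.2517 0.8837]  S=[1.6466]  K=[0.5890; 0.4478; -0.0269]  nu=[-5.6892]  x^+=[-1.6887, 0.6165, 0.2282]  P^+=[0.3260 0.0242 0.1171; 0.0242 1.3285 0.2715; 0.1171 0.2715 0.8825]
step 2: x^-=[-1.4819, 0.3306, 0.3757]  P^-=[0.6097 0.4910 0.2213; 0.4910 2.1609 0.5701; 0.2213 0.5701 0.9322]  S=[1.3128]  K=[0.5038; 0.6120; 0.1063]  nu=[2.6347]  x^+=[-0.1545, 1.9430, 0.6557]  P^+=[0.2765 0.0862 0.1510; 0.0862 1.6692 0.4847; 0.1510 0.4847 0.9173]
step 3: x^-=[0.3366, 2.2817, 0.8755]  P^-=[0.6207 0.6679 0.3161; 0.6679 2.6813 0.8502; 0.3161 0.8502 1.0217]  S=[1.3560]  K=[0.5073; 0.7564; 0.2003]  nu=[3.0109]  x^+=[1.8640, 4.5591, 1.4786]  P^+=[0.2717 0.1476 0.1783; 0.1476 1.9055 0.6447; 0.1783 0.6447 0.9673]
step 4: x^-=[2.9442, 5.8875, 1.8955]  P^-=[0.6654 0.8212 0.3906; 0.8212 3.0546 1.0561; 0.3906 1.0561 1.1027]  S=[1.4320]  K=[0.5221; 0.8453; 0.2585]  nu=[-6.6436]  x^+=[-0.5245, 0.2719, 0.1779]  P^+=[0.2751 0.1893 0.1973; 0.1893 2.0315 0.7432; 0.1973 0.7432 1.0070]
step 5: x^-=[-0.4329, 0.1995, 0.2157]  P^-=[0.7000 0.9167 0.4382; 0.9167 3.2596 1.1790; 0.4382 1.1790 1.1573]  S=[1.4850]  K=[0.5329; 0.8896; 0.2902]  nu=[2.5783]  x^+=[0.9410, 2.4931, 0.9639]  P^+=[0.2783 0.2128 0.2085; 0.2128 2.0844 0.7957; 0.2085 0.7957 1.0323]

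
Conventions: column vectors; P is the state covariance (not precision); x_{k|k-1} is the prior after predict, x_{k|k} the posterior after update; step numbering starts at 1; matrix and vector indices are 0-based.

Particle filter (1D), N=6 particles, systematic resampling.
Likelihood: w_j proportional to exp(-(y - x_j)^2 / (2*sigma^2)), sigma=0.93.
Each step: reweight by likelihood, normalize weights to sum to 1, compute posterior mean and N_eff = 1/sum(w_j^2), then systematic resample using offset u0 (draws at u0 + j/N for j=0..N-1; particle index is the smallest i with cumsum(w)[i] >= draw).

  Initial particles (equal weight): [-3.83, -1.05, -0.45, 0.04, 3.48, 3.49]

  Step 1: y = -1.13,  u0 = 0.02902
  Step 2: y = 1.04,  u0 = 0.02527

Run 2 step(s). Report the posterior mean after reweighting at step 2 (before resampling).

post_mean = -0.3535

step 1: w=[0.0066, 0.4468, 0.3433, 0.2033, 0.0000, 0.0000]  mean=-0.6409  Neff=2.7867  idx=[1, 1, 1, 2, 2, 3]
step 2: w=[0.0591, 0.0591, 0.0591, 0.2045, 0.2045, 0.4139]  mean=-0.3535  Neff=3.7680  idx=[0, 3, 3, 4, 5, 5]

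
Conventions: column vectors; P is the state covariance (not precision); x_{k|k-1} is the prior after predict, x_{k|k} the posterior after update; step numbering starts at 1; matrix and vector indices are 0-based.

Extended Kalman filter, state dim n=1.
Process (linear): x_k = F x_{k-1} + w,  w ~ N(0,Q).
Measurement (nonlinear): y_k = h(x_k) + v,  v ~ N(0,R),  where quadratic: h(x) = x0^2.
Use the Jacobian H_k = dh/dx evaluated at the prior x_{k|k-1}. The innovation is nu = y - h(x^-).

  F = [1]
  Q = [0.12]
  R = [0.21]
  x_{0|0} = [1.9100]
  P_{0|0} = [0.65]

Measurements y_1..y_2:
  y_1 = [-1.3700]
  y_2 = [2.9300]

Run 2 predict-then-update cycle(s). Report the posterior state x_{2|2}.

x_post = [1.6374]

step 1: x^-=[1.9100]  P^-=[0.7700]  H_jac=[3.8200]  S=[11.4461]  K=[0.2570]  nu=[-5.0181]  x^+=[0.6205]  P^+=[0.0141]
step 2: x^-=[0.6205]  P^-=[0.1341]  H_jac=[1.2409]  S=[0.4165]  K=[0.3996]  nu=[2.5450]  x^+=[1.6374]  P^+=[0.0676]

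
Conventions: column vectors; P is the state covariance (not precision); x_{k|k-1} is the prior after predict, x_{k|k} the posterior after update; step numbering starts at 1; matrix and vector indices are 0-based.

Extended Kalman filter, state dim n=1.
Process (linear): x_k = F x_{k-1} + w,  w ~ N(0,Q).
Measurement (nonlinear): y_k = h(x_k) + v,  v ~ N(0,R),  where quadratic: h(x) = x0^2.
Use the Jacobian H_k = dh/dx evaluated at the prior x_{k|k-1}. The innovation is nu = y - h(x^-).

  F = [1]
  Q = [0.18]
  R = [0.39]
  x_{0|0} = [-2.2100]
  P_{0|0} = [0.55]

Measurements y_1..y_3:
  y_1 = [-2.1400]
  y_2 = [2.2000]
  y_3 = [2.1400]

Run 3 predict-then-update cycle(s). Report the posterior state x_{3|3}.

x_post = [-1.4432]

step 1: x^-=[-2.2100]  P^-=[0.7300]  H_jac=[-4.4200]  S=[14.6516]  K=[-0.2202]  nu=[-7.0241]  x^+=[-0.6631]  P^+=[0.0194]
step 2: x^-=[-0.6631]  P^-=[0.1994]  H_jac=[-1.3263]  S=[0.7408]  K=[-0.3570]  nu=[1.7602]  x^+=[-1.2916]  P^+=[0.1050]
step 3: x^-=[-1.2916]  P^-=[0.2850]  H_jac=[-2.5833]  S=[2.2918]  K=[-0.3212]  nu=[0.4717]  x^+=[-1.4432]  P^+=[0.0485]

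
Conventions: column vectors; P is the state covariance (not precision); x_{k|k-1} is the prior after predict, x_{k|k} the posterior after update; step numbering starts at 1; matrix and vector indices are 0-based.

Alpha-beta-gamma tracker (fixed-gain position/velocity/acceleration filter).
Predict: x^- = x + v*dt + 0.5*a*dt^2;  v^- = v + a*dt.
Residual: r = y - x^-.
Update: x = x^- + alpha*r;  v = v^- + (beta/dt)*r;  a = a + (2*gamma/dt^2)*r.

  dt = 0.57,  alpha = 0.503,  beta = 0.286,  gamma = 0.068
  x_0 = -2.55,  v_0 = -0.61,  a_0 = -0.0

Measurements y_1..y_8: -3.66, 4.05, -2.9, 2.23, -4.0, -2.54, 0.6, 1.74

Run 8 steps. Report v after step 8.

v_post = -0.2176

step 1: x_pred=-2.8977  r=-0.7623  x^+=-3.2811  v^+=-0.9925  a^+=-0.3191
step 2: x_pred=-3.8987  r=7.9487  x^+=0.0995  v^+=2.8139  a^+=3.0082
step 3: x_pred=2.1921  r=-5.0921  x^+=-0.3692  v^+=1.9736  a^+=0.8766
step 4: x_pred=0.8981  r=1.3319  x^+=1.5681  v^+=3.1415  a^+=1.4342
step 5: x_pred=3.5917  r=-7.5917  x^+=-0.2269  v^+=0.1498  a^+=-1.7437
step 6: x_pred=-0.4248  r=-2.1152  x^+=-1.4887  v^+=-1.9054  a^+=-2.6291
step 7: x_pred=-3.0019  r=3.6019  x^+=-1.1901  v^+=-1.5967  a^+=-1.1214
step 8: x_pred=-2.2824  r=4.0224  x^+=-0.2591  v^+=-0.2176  a^+=0.5624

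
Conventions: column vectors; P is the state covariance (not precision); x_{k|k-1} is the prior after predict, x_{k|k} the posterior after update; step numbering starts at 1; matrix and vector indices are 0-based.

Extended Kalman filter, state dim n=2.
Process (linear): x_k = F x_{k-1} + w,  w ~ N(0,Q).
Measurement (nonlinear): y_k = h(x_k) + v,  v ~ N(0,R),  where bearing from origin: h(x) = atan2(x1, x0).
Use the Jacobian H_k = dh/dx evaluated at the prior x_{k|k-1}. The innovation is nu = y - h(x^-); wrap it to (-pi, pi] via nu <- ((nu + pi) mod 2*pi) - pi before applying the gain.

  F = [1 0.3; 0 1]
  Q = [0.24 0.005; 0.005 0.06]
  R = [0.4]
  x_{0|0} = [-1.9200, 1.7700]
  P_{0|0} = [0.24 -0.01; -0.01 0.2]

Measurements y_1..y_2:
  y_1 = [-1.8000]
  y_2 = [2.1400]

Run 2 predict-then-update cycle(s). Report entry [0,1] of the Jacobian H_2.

H_jac[0,1] = -0.3524

step 1: x^-=[-1.3890, 1.7700]  P^-=[0.4920 0.0550; 0.0550 0.2600]  H_jac=[-0.3496 -0.2744]  S=[0.4903]  K=[-0.3817; -0.1847]  nu=[2.2470]  x^+=[-2.2466, 1.3549]  P^+=[0.4206 0.0204; 0.0204 0.2433]
step 2: x^-=[-1.8401, 1.3549]  P^-=[0.6947 0.0984; 0.0984 0.3033]  H_jac=[-0.2595 -0.3524]  S=[0.5024]  K=[-0.4278; -0.2635]  nu=[-0.3669]  x^+=[-1.6832, 1.4516]  P^+=[0.6028 0.0418; 0.0418 0.2684]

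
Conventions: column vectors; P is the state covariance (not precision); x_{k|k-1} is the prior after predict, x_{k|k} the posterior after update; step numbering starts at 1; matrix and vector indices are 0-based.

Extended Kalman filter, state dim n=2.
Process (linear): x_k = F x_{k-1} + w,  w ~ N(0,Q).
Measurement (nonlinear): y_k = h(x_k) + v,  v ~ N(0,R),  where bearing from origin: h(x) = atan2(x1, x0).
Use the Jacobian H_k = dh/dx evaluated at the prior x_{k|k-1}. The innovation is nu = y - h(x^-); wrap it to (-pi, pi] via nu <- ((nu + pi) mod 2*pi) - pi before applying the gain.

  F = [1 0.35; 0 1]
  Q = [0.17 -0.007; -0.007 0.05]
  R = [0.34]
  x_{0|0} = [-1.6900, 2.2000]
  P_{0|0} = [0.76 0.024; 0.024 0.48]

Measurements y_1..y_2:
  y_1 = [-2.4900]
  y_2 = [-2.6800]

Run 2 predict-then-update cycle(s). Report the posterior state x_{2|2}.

x_post = [-2.5893, 1.1169]

step 1: x^-=[-0.9200, 2.2000]  P^-=[1.0056 0.1850; 0.1850 0.5300]  H_jac=[-0.3869 -0.1618]  S=[0.5276]  K=[-0.7942; -0.2982]  nu=[1.8263]  x^+=[-2.3705, 1.6554]  P^+=[0.6728 0.0601; 0.0601 0.4831]
step 2: x^-=[-1.7911, 1.6554]  P^-=[0.9441 0.2221; 0.2221 0.5331]  H_jac=[-0.2783 -0.3011]  S=[0.4987]  K=[-0.6610; -0.4459]  nu=[1.2076]  x^+=[-2.5893, 1.1169]  P^+=[0.7262 0.0752; 0.0752 0.4340]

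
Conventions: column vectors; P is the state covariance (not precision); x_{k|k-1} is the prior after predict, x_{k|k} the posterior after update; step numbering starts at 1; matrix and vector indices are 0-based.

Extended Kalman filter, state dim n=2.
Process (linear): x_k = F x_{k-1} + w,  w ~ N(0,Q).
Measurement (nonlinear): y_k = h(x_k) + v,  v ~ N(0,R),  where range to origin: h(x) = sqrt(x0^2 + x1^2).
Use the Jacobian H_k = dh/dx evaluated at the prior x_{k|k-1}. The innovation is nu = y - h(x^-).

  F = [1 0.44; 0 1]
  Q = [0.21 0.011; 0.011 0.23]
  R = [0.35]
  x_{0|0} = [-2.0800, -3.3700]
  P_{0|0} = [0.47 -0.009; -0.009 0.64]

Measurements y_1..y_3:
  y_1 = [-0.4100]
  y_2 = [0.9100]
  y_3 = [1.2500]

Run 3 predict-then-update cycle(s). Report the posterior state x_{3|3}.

step 1: x^-=[-3.5628, -3.3700]  P^-=[0.7960 0.2836; 0.2836 0.8700]  H_jac=[-0.7265 -0.6872]  S=[1.4641]  K=[-0.5281; -0.5491]  nu=[-5.3141]  x^+=[-0.7565, -0.4522]  P^+=[0.3877 -0.1409; -0.1409 0.4286]
step 2: x^-=[-0.9555, -0.4522]  P^-=[0.5567 0.0587; 0.0587 0.6586]  H_jac=[-0.9039 -0.4278]  S=[0.9707]  K=[-0.5442; -0.3449]  nu=[-0.1471]  x^+=[-0.8754, -0.4015]  P^+=[0.2692 -0.1235; -0.1235 0.5432]
step 3: x^-=[-1.0521, -0.4015]  P^-=[0.4756 0.1265; 0.1265 0.7732]  H_jac=[-0.9343 -0.3565]  S=[0.9477]  K=[-0.5165; -0.4155]  nu=[0.1239]  x^+=[-1.1161, -0.4530]  P^+=[0.2228 -0.0769; -0.0769 0.6095]

x_post = [-1.1161, -0.4530]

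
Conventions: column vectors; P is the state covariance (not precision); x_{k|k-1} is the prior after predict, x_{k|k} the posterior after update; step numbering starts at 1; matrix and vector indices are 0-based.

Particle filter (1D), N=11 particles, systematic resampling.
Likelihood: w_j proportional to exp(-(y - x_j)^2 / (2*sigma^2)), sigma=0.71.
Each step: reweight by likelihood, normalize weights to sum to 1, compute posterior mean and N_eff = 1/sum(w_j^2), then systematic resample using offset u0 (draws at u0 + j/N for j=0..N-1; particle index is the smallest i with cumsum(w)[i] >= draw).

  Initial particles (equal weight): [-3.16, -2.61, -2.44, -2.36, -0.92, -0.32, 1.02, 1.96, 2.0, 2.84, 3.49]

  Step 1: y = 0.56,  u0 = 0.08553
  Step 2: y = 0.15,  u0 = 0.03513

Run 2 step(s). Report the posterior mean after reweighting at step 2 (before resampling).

step 1: w=[0.0000, 0.0000, 0.0001, 0.0001, 0.0684, 0.2785, 0.4867, 0.0859, 0.0768, 0.0035, 0.0001]  mean=0.6760  Neff=3.0089  idx=[5, 5, 5, 6, 6, 6, 6, 6, 6, 7, 8]
step 2: w=[0.1512, 0.1512, 0.1512, 0.0888, 0.0888, 0.0888, 0.0888, 0.0888, 0.0888, 0.0073, 0.0063]  mean=0.4254  Neff=8.6230  idx=[0, 0, 1, 2, 2, 3, 4, 5, 6, 7, 8]

post_mean = 0.4254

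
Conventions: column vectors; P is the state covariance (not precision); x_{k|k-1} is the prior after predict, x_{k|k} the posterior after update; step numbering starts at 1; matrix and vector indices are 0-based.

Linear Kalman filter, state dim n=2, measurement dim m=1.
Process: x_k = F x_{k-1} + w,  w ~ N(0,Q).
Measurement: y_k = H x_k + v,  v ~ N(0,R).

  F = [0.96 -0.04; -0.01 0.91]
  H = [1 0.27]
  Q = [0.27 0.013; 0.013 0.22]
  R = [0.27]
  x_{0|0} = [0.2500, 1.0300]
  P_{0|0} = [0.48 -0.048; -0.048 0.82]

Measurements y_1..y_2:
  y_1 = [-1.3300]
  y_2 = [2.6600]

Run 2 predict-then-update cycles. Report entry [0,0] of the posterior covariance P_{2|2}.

step 1: x^-=[0.1988, 0.9348]  P^-=[0.7174 -0.0634; -0.0634 0.9000]  S=[1.0187]  K=[0.6874; 0.1763]  nu=[-1.7812]  x^+=[-1.0255, 0.6208]  P^+=[0.2360 -0.1868; -0.1868 0.8683]
step 2: x^-=[-1.0094, 0.5752]  P^-=[0.5033 -0.1842; -0.1842 0.9425]  S=[0.7425]  K=[0.6108; 0.0947]  nu=[3.5140]  x^+=[1.1371, 0.9078]  P^+=[0.2262 -0.2271; -0.2271 0.9358]

P_post[0,0] = 0.2262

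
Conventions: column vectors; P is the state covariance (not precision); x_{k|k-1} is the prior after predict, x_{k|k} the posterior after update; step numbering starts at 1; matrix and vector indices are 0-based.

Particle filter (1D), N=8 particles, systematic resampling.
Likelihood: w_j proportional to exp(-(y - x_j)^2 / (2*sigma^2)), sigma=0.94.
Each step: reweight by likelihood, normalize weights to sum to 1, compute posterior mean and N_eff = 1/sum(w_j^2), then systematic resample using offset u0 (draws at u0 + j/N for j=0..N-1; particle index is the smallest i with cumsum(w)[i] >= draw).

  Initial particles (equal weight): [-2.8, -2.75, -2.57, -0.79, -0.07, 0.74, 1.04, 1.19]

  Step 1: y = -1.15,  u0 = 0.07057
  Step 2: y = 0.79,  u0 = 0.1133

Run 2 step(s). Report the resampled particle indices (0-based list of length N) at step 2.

resampled_idx = [3, 4, 5, 6, 6, 7, 7, 7]

step 1: w=[0.0871, 0.0955, 0.1299, 0.3780, 0.2102, 0.0539, 0.0270, 0.0184]  mean=-1.0643  Neff=4.4519  idx=[0, 2, 3, 3, 3, 4, 4, 5]
step 2: w=[0.0002, 0.0006, 0.0799, 0.0799, 0.0799, 0.2159, 0.2159, 0.3277]  mean=0.0208  Neff=4.5502  idx=[3, 4, 5, 6, 6, 7, 7, 7]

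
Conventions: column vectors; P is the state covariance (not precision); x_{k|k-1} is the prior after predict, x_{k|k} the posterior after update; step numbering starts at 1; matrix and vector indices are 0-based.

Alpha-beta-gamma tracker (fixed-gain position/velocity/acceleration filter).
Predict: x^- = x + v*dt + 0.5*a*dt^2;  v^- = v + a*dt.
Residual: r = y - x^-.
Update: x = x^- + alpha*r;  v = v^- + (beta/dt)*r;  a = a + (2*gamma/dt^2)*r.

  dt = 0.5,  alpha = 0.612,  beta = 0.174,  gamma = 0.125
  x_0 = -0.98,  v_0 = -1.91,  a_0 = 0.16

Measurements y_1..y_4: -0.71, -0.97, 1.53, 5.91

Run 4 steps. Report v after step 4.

v_post = 5.3939

step 1: x_pred=-1.9150  r=1.2050  x^+=-1.1775  v^+=-1.4107  a^+=1.3650
step 2: x_pred=-1.7122  r=0.7422  x^+=-1.2580  v^+=-0.4699  a^+=2.1072
step 3: x_pred=-1.2295  r=2.7595  x^+=0.4593  v^+=1.5441  a^+=4.8668
step 4: x_pred=1.8397  r=4.0703  x^+=4.3307  v^+=5.3939  a^+=8.9371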